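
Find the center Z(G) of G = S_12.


Z(G) = {g ∈ G | gx = xg for all x ∈ G}
S_n is non-abelian for n ≥ 3; Z(S_12) is trivial

Z(S_12) = {e}


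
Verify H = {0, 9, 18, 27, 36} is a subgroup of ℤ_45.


Subgroup test for H = {0, 9, 18, 27, 36} in (ℤ_45, +):
(1) 0 ∈ H? Yes
(2) Closure: for all a,b ∈ H, (a+b) mod 45 ∈ H? Yes
(3) Inverses: for all a ∈ H, -a mod 45 ∈ H? Yes

Yes, H is a subgroup of ℤ_45


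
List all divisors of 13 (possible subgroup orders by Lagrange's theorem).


Lagrange's theorem: |H| divides |G|
|G| = 13
Divisors of 13: 1, 13

Possible subgroup orders: {1, 13}


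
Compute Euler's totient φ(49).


Factor n: 49 = 7^2
φ(n) = n · ∏(1 - 1/p) over distinct primes p | n
φ(49) = 49 · (1 - 1/7) = 42

φ(49) = 42


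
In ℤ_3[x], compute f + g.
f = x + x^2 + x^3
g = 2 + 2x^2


Add coefficients mod 3:
x^0: 0 + 2 = 2 (mod 3)
x^1: 1 + 0 = 1 (mod 3)
x^2: 1 + 2 = 0 (mod 3)
x^3: 1 + 0 = 1 (mod 3)
Result: 2 + x + x^3

f + g = 2 + x + x^3


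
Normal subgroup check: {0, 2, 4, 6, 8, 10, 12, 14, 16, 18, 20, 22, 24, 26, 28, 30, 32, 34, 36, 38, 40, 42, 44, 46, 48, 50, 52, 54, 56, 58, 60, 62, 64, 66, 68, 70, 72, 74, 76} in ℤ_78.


H = {0, 2, 4, 6, 8, 10, 12, 14, 16, 18, 20, 22, 24, 26, 28, 30, 32, 34, 36, 38, 40, 42, 44, 46, 48, 50, 52, 54, 56, 58, 60, 62, 64, 66, 68, 70, 72, 74, 76} in ℤ_78
ℤ_78 is abelian; every subgroup of an abelian group is normal

Yes, normal subgroup


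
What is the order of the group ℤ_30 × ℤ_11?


|A × B| = |A| · |B|
|ℤ_30 × ℤ_11| = 30 × 11 = 330

|ℤ_30 × ℤ_11| = 330


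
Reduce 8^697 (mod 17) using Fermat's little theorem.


Fermat's little theorem: if p is prime and gcd(a,p)=1, then a^(p-1) ≡ 1 (mod p)
p = 17 is prime, gcd(8,17) = 1
Reduce exponent: 697 mod 16 = 9
So 8^697 ≡ 8^9 (mod 17)
8^9 mod 17 = 8

8^697 ≡ 8 (mod 17)


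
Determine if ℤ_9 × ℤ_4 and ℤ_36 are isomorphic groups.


Comparing ℤ_9 × ℤ_4 and ℤ_36:
gcd(9,4) = 1, so ℤ_9 × ℤ_4 ≅ ℤ_36 (CRT)

Yes, ℤ_9 × ℤ_4 ≅ ℤ_36


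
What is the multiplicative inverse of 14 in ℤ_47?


Use the extended Euclidean algorithm to write 1 = 14·s + 47·t; then s mod 47 is the inverse.
Euclidean algorithm:
  14 = 0·47 + 14
  47 = 3·14 + 5
  14 = 2·5 + 4
  5 = 1·4 + 1
  4 = 4·1 + 0
gcd(14,47) = 1
Back-substitution gives: 14·(-10) + 47·(3) = 1
So 14⁻¹ ≡ -10 ≡ 37 (mod 47)
Check: 14 × 37 = 518 ≡ 1 (mod 47) ✓

14⁻¹ ≡ 37 (mod 47)


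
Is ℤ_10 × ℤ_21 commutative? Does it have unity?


Direct product ring; commutative with unity (1,1); but (1,0)·(0,1) = (0,0) gives zero divisors, so not an integral domain
Commutative: Yes
Integral domain: No
Has unity: Yes

ℤ_10 × ℤ_21: Commutative=Yes, Unity=Yes


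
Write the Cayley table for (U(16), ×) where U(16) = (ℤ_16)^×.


Elements: {1, 3, 5, 7, 9, 11, 13, 15}
Operation: multiplication mod 16
Entry (a, b) = (a × b) mod 16

Cayley table:
   |  1 |  3 |  5 |  7 |  9 | 11 | 13 | 15
 1 |  1 |  3 |  5 |  7 |  9 | 11 | 13 | 15
 3 |  3 |  9 | 15 |  5 | 11 |  1 |  7 | 13
 5 |  5 | 15 |  9 |  3 | 13 |  7 |  1 | 11
 7 |  7 |  5 |  3 |  1 | 15 | 13 | 11 |  9
 9 |  9 | 11 | 13 | 15 |  1 |  3 |  5 |  7
11 | 11 |  1 |  7 | 13 |  3 |  9 | 15 |  5
13 | 13 |  7 |  1 | 11 |  5 | 15 |  9 |  3
15 | 15 | 13 | 11 |  9 |  7 |  5 |  3 |  1


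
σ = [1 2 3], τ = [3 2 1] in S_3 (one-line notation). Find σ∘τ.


σ∘τ: apply τ first, then σ
1 →τ 3 →σ 3
2 →τ 2 →σ 2
3 →τ 1 →σ 1

σ∘τ = [3 2 1]


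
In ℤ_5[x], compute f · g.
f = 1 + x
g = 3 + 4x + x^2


Expand and collect like terms; reduce coefficients mod 5:
x^0: 1·3 = 3 ≡ 3 (mod 5)
x^1: 1·4 + 1·3 = 7 ≡ 2 (mod 5)
x^2: 1·1 + 1·4 = 5 ≡ 0 (mod 5)
x^3: 1·1 = 1 ≡ 1 (mod 5)
Result: 3 + 2x + x^3

f · g = 3 + 2x + x^3


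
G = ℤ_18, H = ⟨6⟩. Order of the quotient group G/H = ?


|⟨6⟩| = n / gcd(6, 18) = 18 / 6 = 3
H is normal (ℤ_18 is abelian).
|G/H| = |G| / |H| = 18 / 3 = 6

|G/H| = 6


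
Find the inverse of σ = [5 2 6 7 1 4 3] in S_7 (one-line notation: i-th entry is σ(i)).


To find σ⁻¹, swap domain and range:
σ(1) = 5 → σ⁻¹(5) = 1
σ(2) = 2 → σ⁻¹(2) = 2
σ(3) = 6 → σ⁻¹(6) = 3
σ(4) = 7 → σ⁻¹(7) = 4
σ(5) = 1 → σ⁻¹(1) = 5
σ(6) = 4 → σ⁻¹(4) = 6
σ(7) = 3 → σ⁻¹(3) = 7

σ⁻¹ = [5 2 7 6 1 3 4]


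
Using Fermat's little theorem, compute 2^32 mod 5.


Fermat's little theorem: if p is prime and gcd(a,p)=1, then a^(p-1) ≡ 1 (mod p)
p = 5 is prime, gcd(2,5) = 1
Reduce exponent: 32 mod 4 = 0
So 2^32 ≡ 2^0 (mod 5)
2^0 = 1

2^32 ≡ 1 (mod 5)


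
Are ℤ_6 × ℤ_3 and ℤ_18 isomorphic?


Comparing ℤ_6 × ℤ_3 and ℤ_18:
gcd(6,3) = 3 ≠ 1. Max element order in ℤ_6×ℤ_3 is lcm(6,3) = 6 < 18, so it has no element of order 18

No, ℤ_6 × ℤ_3 ≇ ℤ_18


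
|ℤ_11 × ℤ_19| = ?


|A × B| = |A| · |B|
|ℤ_11 × ℤ_19| = 11 × 19 = 209

|ℤ_11 × ℤ_19| = 209


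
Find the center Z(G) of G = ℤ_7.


Z(G) = {g ∈ G | gx = xg for all x ∈ G}
ℤ_7 is abelian, so Z(G) = G

Z(ℤ_7) = ℤ_7


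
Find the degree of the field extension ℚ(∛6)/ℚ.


∛6 has minimal polynomial x³ - 6 (irreducible over ℚ since 6 is not a perfect cube)

[ℚ(∛6)/ℚ] = 3


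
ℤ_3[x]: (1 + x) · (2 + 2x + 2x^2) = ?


Expand and collect like terms; reduce coefficients mod 3:
x^0: 1·2 = 2 ≡ 2 (mod 3)
x^1: 1·2 + 1·2 = 4 ≡ 1 (mod 3)
x^2: 1·2 + 1·2 = 4 ≡ 1 (mod 3)
x^3: 1·2 = 2 ≡ 2 (mod 3)
Result: 2 + x + x^2 + 2x^3

f · g = 2 + x + x^2 + 2x^3


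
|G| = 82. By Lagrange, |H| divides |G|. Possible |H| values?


Lagrange's theorem: |H| divides |G|
|G| = 82
Divisors of 82: 1, 2, 41, 82

Possible subgroup orders: {1, 2, 41, 82}


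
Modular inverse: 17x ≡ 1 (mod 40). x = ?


Use the extended Euclidean algorithm to write 1 = 17·s + 40·t; then s mod 40 is the inverse.
Euclidean algorithm:
  17 = 0·40 + 17
  40 = 2·17 + 6
  17 = 2·6 + 5
  6 = 1·5 + 1
  5 = 5·1 + 0
gcd(17,40) = 1
Back-substitution gives: 17·(-7) + 40·(3) = 1
So 17⁻¹ ≡ -7 ≡ 33 (mod 40)
Check: 17 × 33 = 561 ≡ 1 (mod 40) ✓

17⁻¹ ≡ 33 (mod 40)


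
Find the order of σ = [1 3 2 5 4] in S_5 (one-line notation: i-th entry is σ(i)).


Cycle decomposition: (2 3) (4 5)
Cycle lengths: 2, 2
Order = lcm(2, 2) = 2

ord(σ) = 2


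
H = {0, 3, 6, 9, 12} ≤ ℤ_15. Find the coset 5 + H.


5 + H = {5 + h (mod 15) : h ∈ H}
5+0=5, 5+3=8, 5+6=11, 5+9=14, 5+12=2
5 + H = {2, 5, 8, 11, 14} = 2 + H

5 + H = {2, 5, 8, 11, 14}


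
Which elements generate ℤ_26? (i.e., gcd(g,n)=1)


g generates ℤ_n iff gcd(g,n) = 1
Prime factors of 26: 2, 13
Generators are g ∈ {1,...,25} not divisible by any of these primes.
Generators: {1, 3, 5, 7, 9, 11, 15, 17, 19, 21, 23, 25}
Number of generators = φ(26) = 12

Generators of ℤ_26 = {1, 3, 5, 7, 9, 11, 15, 17, 19, 21, 23, 25}


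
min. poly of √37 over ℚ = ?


√37 satisfies x² - 37 = 0, irreducible over ℚ since 37 is squarefree

Minimal polynomial: x² - 37


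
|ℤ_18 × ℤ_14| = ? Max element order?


|ℤ_18 × ℤ_14| = 18 × 14 = 252
Max element order = lcm(18,14) = 126
Cyclic? No (gcd=2)

|ℤ_18×ℤ_14| = 252, max element order = 126


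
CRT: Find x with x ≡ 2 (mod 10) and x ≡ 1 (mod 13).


m₁ = 10, m₂ = 13, gcd = 1, so CRT applies. M = m₁·m₂ = 130
Let M₁ = M/m₁ = 13, M₂ = M/m₂ = 10
Find y₁ ≡ M₁⁻¹ (mod m₁): 13⁻¹ ≡ 7 (mod 10)
Find y₂ ≡ M₂⁻¹ (mod m₂): 10⁻¹ ≡ 4 (mod 13)
x = a₁·M₁·y₁ + a₂·M₂·y₂ = 2·13·7 + 1·10·4 = 222
Reduce mod 130: x ≡ 92
Check: 92 mod 10 = 2 ✓, 92 mod 13 = 1 ✓

x ≡ 92 (mod 130)


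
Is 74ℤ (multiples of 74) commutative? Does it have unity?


74ℤ is a commutative ring under +,× but has no multiplicative identity (1 ∉ 74ℤ); it has no zero divisors, but without unity it is not an integral domain
Commutative: Yes
Integral domain: No
Has unity: No

74ℤ (multiples of 74): Commutative=Yes, Unity=No


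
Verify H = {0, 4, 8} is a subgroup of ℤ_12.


Subgroup test for H = {0, 4, 8} in (ℤ_12, +):
(1) 0 ∈ H? Yes
(2) Closure: for all a,b ∈ H, (a+b) mod 12 ∈ H? Yes
(3) Inverses: for all a ∈ H, -a mod 12 ∈ H? Yes

Yes, H is a subgroup of ℤ_12


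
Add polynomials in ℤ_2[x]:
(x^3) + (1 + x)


Add coefficients mod 2:
x^0: 0 + 1 = 1 (mod 2)
x^1: 0 + 1 = 1 (mod 2)
x^2: 0 + 0 = 0 (mod 2)
x^3: 1 + 0 = 1 (mod 2)
Result: 1 + x + x^3

f + g = 1 + x + x^3


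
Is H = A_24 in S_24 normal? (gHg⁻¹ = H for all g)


H = A_24 in S_24
A_24 has index 2 in S_24, and every subgroup of index 2 is normal

Yes, normal subgroup


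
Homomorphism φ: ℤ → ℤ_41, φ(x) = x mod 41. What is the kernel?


Kernel = preimage of identity
ker(φ) = {x ∈ ℤ : x ≡ 0 (mod 41)} = 41ℤ = {0, ±41, ±82, ...}

ker(φ) = 41ℤ


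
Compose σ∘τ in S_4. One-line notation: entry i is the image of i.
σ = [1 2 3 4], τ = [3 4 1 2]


σ∘τ: apply τ first, then σ
1 →τ 3 →σ 3
2 →τ 4 →σ 4
3 →τ 1 →σ 1
4 →τ 2 →σ 2

σ∘τ = [3 4 1 2]


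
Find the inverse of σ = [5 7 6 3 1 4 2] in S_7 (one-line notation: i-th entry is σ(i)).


To find σ⁻¹, swap domain and range:
σ(1) = 5 → σ⁻¹(5) = 1
σ(2) = 7 → σ⁻¹(7) = 2
σ(3) = 6 → σ⁻¹(6) = 3
σ(4) = 3 → σ⁻¹(3) = 4
σ(5) = 1 → σ⁻¹(1) = 5
σ(6) = 4 → σ⁻¹(4) = 6
σ(7) = 2 → σ⁻¹(2) = 7

σ⁻¹ = [5 7 4 6 1 3 2]


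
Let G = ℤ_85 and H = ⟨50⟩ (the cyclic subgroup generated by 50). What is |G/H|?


|⟨50⟩| = n / gcd(50, 85) = 85 / 5 = 17
H is normal (ℤ_85 is abelian).
|G/H| = |G| / |H| = 85 / 17 = 5

|G/H| = 5


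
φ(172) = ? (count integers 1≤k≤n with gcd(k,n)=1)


Factor n: 172 = 2^2 × 43
φ(n) = n · ∏(1 - 1/p) over distinct primes p | n
φ(172) = 172 · (1 - 1/2) · (1 - 1/43) = 84

φ(172) = 84


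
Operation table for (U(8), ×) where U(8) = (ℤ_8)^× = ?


Elements: {1, 3, 5, 7}
Operation: multiplication mod 8
Entry (a, b) = (a × b) mod 8

Cayley table:
  | 1 | 3 | 5 | 7
1 | 1 | 3 | 5 | 7
3 | 3 | 1 | 7 | 5
5 | 5 | 7 | 1 | 3
7 | 7 | 5 | 3 | 1


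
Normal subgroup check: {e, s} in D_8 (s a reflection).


H = {e, s} in D_8 (s a reflection)
r·s·r⁻¹ = sr⁻² ≠ s for n ≥ 3, so {e, s} is not closed under conjugation

No, not a normal subgroup


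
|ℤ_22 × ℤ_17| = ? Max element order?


|ℤ_22 × ℤ_17| = 22 × 17 = 374
Max element order = lcm(22,17) = 374
Cyclic? Yes (gcd=1)

|ℤ_22×ℤ_17| = 374, max element order = 374


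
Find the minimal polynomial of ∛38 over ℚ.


∛38 satisfies x³ - 38 = 0, irreducible over ℚ (no rational root; 38 is not a perfect cube)

Minimal polynomial: x³ - 38


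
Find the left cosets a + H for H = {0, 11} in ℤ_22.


H = {0, 11}, |H| = 2
Number of cosets = |G|/|H| = 22/2 = 11
0 + H = {0, 11}
1 + H = {1, 12}
2 + H = {2, 13}
3 + H = {3, 14}
4 + H = {4, 15}
5 + H = {5, 16}
6 + H = {6, 17}
7 + H = {7, 18}
8 + H = {8, 19}
9 + H = {9, 20}
10 + H = {10, 21}

Cosets: 0+H={0,11}; 1+H={1,12}; 2+H={2,13}; 3+H={3,14}; 4+H={4,15}; 5+H={5,16}; 6+H={6,17}; 7+H={7,18}; 8+H={8,19}; 9+H={9,20}; 10+H={10,21}


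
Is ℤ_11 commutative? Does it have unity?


ℤ_11 is a commutative ring with unity 1; 11 is prime, so ℤ_11 is a field (hence an integral domain)
Commutative: Yes
Integral domain: Yes
Has unity: Yes

ℤ_11: Commutative=Yes, Unity=Yes


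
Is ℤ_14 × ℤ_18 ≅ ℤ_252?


Comparing ℤ_14 × ℤ_18 and ℤ_252:
gcd(14,18) = 2 ≠ 1. Max element order in ℤ_14×ℤ_18 is lcm(14,18) = 126 < 252, so it has no element of order 252

No, ℤ_14 × ℤ_18 ≇ ℤ_252


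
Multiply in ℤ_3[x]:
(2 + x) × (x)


Expand and collect like terms; reduce coefficients mod 3:
x^0: 2·0 = 0 ≡ 0 (mod 3)
x^1: 2·1 + 1·0 = 2 ≡ 2 (mod 3)
x^2: 1·1 = 1 ≡ 1 (mod 3)
Result: 2x + x^2

f · g = 2x + x^2


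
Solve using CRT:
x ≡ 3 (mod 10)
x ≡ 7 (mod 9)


m₁ = 10, m₂ = 9, gcd = 1, so CRT applies. M = m₁·m₂ = 90
Let M₁ = M/m₁ = 9, M₂ = M/m₂ = 10
Find y₁ ≡ M₁⁻¹ (mod m₁): 9⁻¹ ≡ 9 (mod 10)
Find y₂ ≡ M₂⁻¹ (mod m₂): 10⁻¹ ≡ 1 (mod 9)
x = a₁·M₁·y₁ + a₂·M₂·y₂ = 3·9·9 + 7·10·1 = 313
Reduce mod 90: x ≡ 43
Check: 43 mod 10 = 3 ✓, 43 mod 9 = 7 ✓

x ≡ 43 (mod 90)


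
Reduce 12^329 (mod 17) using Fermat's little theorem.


Fermat's little theorem: if p is prime and gcd(a,p)=1, then a^(p-1) ≡ 1 (mod p)
p = 17 is prime, gcd(12,17) = 1
Reduce exponent: 329 mod 16 = 9
So 12^329 ≡ 12^9 (mod 17)
12^9 mod 17 = 5

12^329 ≡ 5 (mod 17)


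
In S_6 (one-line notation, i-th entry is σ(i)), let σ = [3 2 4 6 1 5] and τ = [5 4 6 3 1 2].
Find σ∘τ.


σ∘τ: apply τ first, then σ
1 →τ 5 →σ 1
2 →τ 4 →σ 6
3 →τ 6 →σ 5
4 →τ 3 →σ 4
5 →τ 1 →σ 3
6 →τ 2 →σ 2

σ∘τ = [1 6 5 4 3 2]


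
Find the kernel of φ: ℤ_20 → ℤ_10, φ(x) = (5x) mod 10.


Kernel = preimage of identity
ker(φ) = {x ∈ ℤ_20 : 5x ≡ 0 (mod 10)}. Since 10 | 20, φ is well-defined. The kernel is the cyclic subgroup ⟨2⟩ of ℤ_20 (order 10), i.e. {0, 2, 4, 6, 8, 10, 12, 14, 16, 18}

ker(φ) = {0, 2, 4, 6, 8, 10, 12, 14, 16, 18}


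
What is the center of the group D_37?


Z(G) = {g ∈ G | gx = xg for all x ∈ G}
For odd n, Z(D_n) = {e}: no nontrivial rotation commutes with all reflections

Z(D_37) = {e}


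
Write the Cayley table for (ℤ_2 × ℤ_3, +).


Elements: {(0,0), (0,1), (0,2), (1,0), (1,1), (1,2)}
Operation: componentwise addition mod (2, 3)
Entry (a, b) = ((a₁+b₁) mod 2, (a₂+b₂) mod 3)

Cayley table:
      | (0,0) | (0,1) | (0,2) | (1,0) | (1,1) | (1,2)
(0,0) | (0,0) | (0,1) | (0,2) | (1,0) | (1,1) | (1,2)
(0,1) | (0,1) | (0,2) | (0,0) | (1,1) | (1,2) | (1,0)
(0,2) | (0,2) | (0,0) | (0,1) | (1,2) | (1,0) | (1,1)
(1,0) | (1,0) | (1,1) | (1,2) | (0,0) | (0,1) | (0,2)
(1,1) | (1,1) | (1,2) | (1,0) | (0,1) | (0,2) | (0,0)
(1,2) | (1,2) | (1,0) | (1,1) | (0,2) | (0,0) | (0,1)


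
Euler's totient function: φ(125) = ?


Factor n: 125 = 5^3
φ(n) = n · ∏(1 - 1/p) over distinct primes p | n
φ(125) = 125 · (1 - 1/5) = 100

φ(125) = 100


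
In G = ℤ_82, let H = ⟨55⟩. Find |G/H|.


|⟨55⟩| = n / gcd(55, 82) = 82 / 1 = 82
H is normal (ℤ_82 is abelian).
|G/H| = |G| / |H| = 82 / 82 = 1

|G/H| = 1


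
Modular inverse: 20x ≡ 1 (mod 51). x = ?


Use the extended Euclidean algorithm to write 1 = 20·s + 51·t; then s mod 51 is the inverse.
Euclidean algorithm:
  20 = 0·51 + 20
  51 = 2·20 + 11
  20 = 1·11 + 9
  11 = 1·9 + 2
  9 = 4·2 + 1
  2 = 2·1 + 0
gcd(20,51) = 1
Back-substitution gives: 20·(23) + 51·(-9) = 1
So 20⁻¹ ≡ 23 ≡ 23 (mod 51)
Check: 20 × 23 = 460 ≡ 1 (mod 51) ✓

20⁻¹ ≡ 23 (mod 51)


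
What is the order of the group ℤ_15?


ℤ_n has n elements.

|ℤ_15| = 15


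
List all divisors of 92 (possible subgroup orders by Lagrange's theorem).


Lagrange's theorem: |H| divides |G|
|G| = 92
Divisors of 92: 1, 2, 4, 23, 46, 92

Possible subgroup orders: {1, 2, 4, 23, 46, 92}


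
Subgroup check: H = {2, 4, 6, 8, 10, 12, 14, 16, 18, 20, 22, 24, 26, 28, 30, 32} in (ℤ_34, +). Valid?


Subgroup test for H = {2, 4, 6, 8, 10, 12, 14, 16, 18, 20, 22, 24, 26, 28, 30, 32} in (ℤ_34, +):
(1) 0 ∈ H? No
(2) Closure: for all a,b ∈ H, (a+b) mod 34 ∈ H? No  [counterexample: 2 + 32 = 0 ∉ H]
(3) Inverses: for all a ∈ H, -a mod 34 ∈ H? Yes

No, H is not a subgroup of ℤ_34


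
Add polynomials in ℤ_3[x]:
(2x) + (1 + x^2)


Add coefficients mod 3:
x^0: 0 + 1 = 1 (mod 3)
x^1: 2 + 0 = 2 (mod 3)
x^2: 0 + 1 = 1 (mod 3)
Result: 1 + 2x + x^2

f + g = 1 + 2x + x^2


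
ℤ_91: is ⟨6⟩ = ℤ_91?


g generates ℤ_n iff gcd(g, n) = 1
gcd(6, 91) = 1
Since gcd = 1, 6 is a generator.

Yes, 6 generates ℤ_91


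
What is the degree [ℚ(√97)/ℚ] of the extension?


√97 has minimal polynomial x² - 97 (irreducible over ℚ since 97 is squarefree)

[ℚ(√97)/ℚ] = 2


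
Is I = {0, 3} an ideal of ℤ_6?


Check ideal conditions for I = {0, 3} in ℤ_6:
(1) I is an additive subgroup? Yes
(2) For r ∈ ℤ_6 and a ∈ I: r·a ∈ I? Yes

Yes, I is an ideal of ℤ_6


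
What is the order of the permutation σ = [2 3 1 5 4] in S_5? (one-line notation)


Cycle decomposition: (1 2 3) (4 5)
Cycle lengths: 3, 2
Order = lcm(3, 2) = 6

ord(σ) = 6


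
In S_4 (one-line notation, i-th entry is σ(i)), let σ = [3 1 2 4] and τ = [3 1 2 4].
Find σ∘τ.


σ∘τ: apply τ first, then σ
1 →τ 3 →σ 2
2 →τ 1 →σ 3
3 →τ 2 →σ 1
4 →τ 4 →σ 4

σ∘τ = [2 3 1 4]


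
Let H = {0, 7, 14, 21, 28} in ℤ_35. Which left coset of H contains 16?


16 + H = {16 + h (mod 35) : h ∈ H}
16+0=16, 16+7=23, 16+14=30, 16+21=2, 16+28=9
16 + H = {2, 9, 16, 23, 30} = 2 + H

16 + H = {2, 9, 16, 23, 30}


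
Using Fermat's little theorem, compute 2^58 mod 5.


Fermat's little theorem: if p is prime and gcd(a,p)=1, then a^(p-1) ≡ 1 (mod p)
p = 5 is prime, gcd(2,5) = 1
Reduce exponent: 58 mod 4 = 2
So 2^58 ≡ 2^2 (mod 5)
2^2 mod 5 = 4

2^58 ≡ 4 (mod 5)


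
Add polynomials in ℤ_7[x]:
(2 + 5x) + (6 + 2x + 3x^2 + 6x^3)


Add coefficients mod 7:
x^0: 2 + 6 = 1 (mod 7)
x^1: 5 + 2 = 0 (mod 7)
x^2: 0 + 3 = 3 (mod 7)
x^3: 0 + 6 = 6 (mod 7)
Result: 1 + 3x^2 + 6x^3

f + g = 1 + 3x^2 + 6x^3


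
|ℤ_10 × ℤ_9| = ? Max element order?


|ℤ_10 × ℤ_9| = 10 × 9 = 90
Max element order = lcm(10,9) = 90
Cyclic? Yes (gcd=1)

|ℤ_10×ℤ_9| = 90, max element order = 90


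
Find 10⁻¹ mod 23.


Use the extended Euclidean algorithm to write 1 = 10·s + 23·t; then s mod 23 is the inverse.
Euclidean algorithm:
  10 = 0·23 + 10
  23 = 2·10 + 3
  10 = 3·3 + 1
  3 = 3·1 + 0
gcd(10,23) = 1
Back-substitution gives: 10·(7) + 23·(-3) = 1
So 10⁻¹ ≡ 7 ≡ 7 (mod 23)
Check: 10 × 7 = 70 ≡ 1 (mod 23) ✓

10⁻¹ ≡ 7 (mod 23)


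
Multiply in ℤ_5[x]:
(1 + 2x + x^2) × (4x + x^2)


Expand and collect like terms; reduce coefficients mod 5:
x^0: 1·0 = 0 ≡ 0 (mod 5)
x^1: 1·4 + 2·0 = 4 ≡ 4 (mod 5)
x^2: 1·1 + 2·4 + 1·0 = 9 ≡ 4 (mod 5)
x^3: 2·1 + 1·4 = 6 ≡ 1 (mod 5)
x^4: 1·1 = 1 ≡ 1 (mod 5)
Result: 4x + 4x^2 + x^3 + x^4

f · g = 4x + 4x^2 + x^3 + x^4


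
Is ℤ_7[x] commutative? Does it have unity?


ℤ_7 is a field (n prime), so ℤ_7[x] is a commutative integral domain with unity
Commutative: Yes
Integral domain: Yes
Has unity: Yes

ℤ_7[x]: Commutative=Yes, Unity=Yes


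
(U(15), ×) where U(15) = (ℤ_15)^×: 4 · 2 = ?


Operation: multiplication mod 15
4 · 2 = (a × b) mod 15 with a = 4, b = 2

4 · 2 = 8


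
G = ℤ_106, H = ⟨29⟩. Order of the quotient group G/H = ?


|⟨29⟩| = n / gcd(29, 106) = 106 / 1 = 106
H is normal (ℤ_106 is abelian).
|G/H| = |G| / |H| = 106 / 106 = 1

|G/H| = 1


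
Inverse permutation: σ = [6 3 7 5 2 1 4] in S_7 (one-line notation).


To find σ⁻¹, swap domain and range:
σ(1) = 6 → σ⁻¹(6) = 1
σ(2) = 3 → σ⁻¹(3) = 2
σ(3) = 7 → σ⁻¹(7) = 3
σ(4) = 5 → σ⁻¹(5) = 4
σ(5) = 2 → σ⁻¹(2) = 5
σ(6) = 1 → σ⁻¹(1) = 6
σ(7) = 4 → σ⁻¹(4) = 7

σ⁻¹ = [6 5 2 7 4 1 3]


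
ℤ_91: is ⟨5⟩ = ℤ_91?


g generates ℤ_n iff gcd(g, n) = 1
gcd(5, 91) = 1
Since gcd = 1, 5 is a generator.

Yes, 5 generates ℤ_91


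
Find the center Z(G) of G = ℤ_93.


Z(G) = {g ∈ G | gx = xg for all x ∈ G}
ℤ_93 is abelian, so Z(G) = G

Z(ℤ_93) = ℤ_93


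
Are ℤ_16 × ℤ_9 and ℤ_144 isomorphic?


Comparing ℤ_16 × ℤ_9 and ℤ_144:
gcd(16,9) = 1, so ℤ_16 × ℤ_9 ≅ ℤ_144 (CRT)

Yes, ℤ_16 × ℤ_9 ≅ ℤ_144


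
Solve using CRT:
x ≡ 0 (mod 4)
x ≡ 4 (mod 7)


m₁ = 4, m₂ = 7, gcd = 1, so CRT applies. M = m₁·m₂ = 28
Let M₁ = M/m₁ = 7, M₂ = M/m₂ = 4
Find y₁ ≡ M₁⁻¹ (mod m₁): 7⁻¹ ≡ 3 (mod 4)
Find y₂ ≡ M₂⁻¹ (mod m₂): 4⁻¹ ≡ 2 (mod 7)
x = a₁·M₁·y₁ + a₂·M₂·y₂ = 0·7·3 + 4·4·2 = 32
Reduce mod 28: x ≡ 4
Check: 4 mod 4 = 0 ✓, 4 mod 7 = 4 ✓

x ≡ 4 (mod 28)


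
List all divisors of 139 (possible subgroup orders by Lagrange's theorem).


Lagrange's theorem: |H| divides |G|
|G| = 139
Divisors of 139: 1, 139

Possible subgroup orders: {1, 139}


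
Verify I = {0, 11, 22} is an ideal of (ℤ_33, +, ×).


Check ideal conditions for I = {0, 11, 22} in ℤ_33:
(1) I is an additive subgroup? Yes
(2) For r ∈ ℤ_33 and a ∈ I: r·a ∈ I? Yes

Yes, I is an ideal of ℤ_33


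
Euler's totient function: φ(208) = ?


Factor n: 208 = 2^4 × 13
φ(n) = n · ∏(1 - 1/p) over distinct primes p | n
φ(208) = 208 · (1 - 1/2) · (1 - 1/13) = 96

φ(208) = 96


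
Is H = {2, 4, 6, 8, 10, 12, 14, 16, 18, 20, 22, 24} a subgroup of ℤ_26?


Subgroup test for H = {2, 4, 6, 8, 10, 12, 14, 16, 18, 20, 22, 24} in (ℤ_26, +):
(1) 0 ∈ H? No
(2) Closure: for all a,b ∈ H, (a+b) mod 26 ∈ H? No  [counterexample: 2 + 24 = 0 ∉ H]
(3) Inverses: for all a ∈ H, -a mod 26 ∈ H? Yes

No, H is not a subgroup of ℤ_26


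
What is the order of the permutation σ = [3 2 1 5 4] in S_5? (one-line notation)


Cycle decomposition: (1 3) (4 5)
Cycle lengths: 2, 2
Order = lcm(2, 2) = 2

ord(σ) = 2


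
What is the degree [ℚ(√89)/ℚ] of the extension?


√89 has minimal polynomial x² - 89 (irreducible over ℚ since 89 is squarefree)

[ℚ(√89)/ℚ] = 2


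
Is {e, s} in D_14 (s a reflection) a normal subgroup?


H = {e, s} in D_14 (s a reflection)
r·s·r⁻¹ = sr⁻² ≠ s for n ≥ 3, so {e, s} is not closed under conjugation

No, not a normal subgroup


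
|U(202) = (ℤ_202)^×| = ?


U(n) is the group of units mod n; |U(n)| = φ(n)
|U(202)| = φ(202) = 100

|U(202) = (ℤ_202)^×| = 100


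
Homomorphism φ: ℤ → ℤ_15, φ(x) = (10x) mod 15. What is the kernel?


Kernel = preimage of identity
ker(φ) = {x ∈ ℤ : 10x ≡ 0 (mod 15)}. gcd(10,15) = 5, so 10x ≡ 0 (mod 15) ⟺ x ≡ 0 (mod 15/5 = 3). Hence ker(φ) = 3ℤ

ker(φ) = 3ℤ


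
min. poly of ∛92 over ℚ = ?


∛92 satisfies x³ - 92 = 0, irreducible over ℚ (no rational root; 92 is not a perfect cube)

Minimal polynomial: x³ - 92


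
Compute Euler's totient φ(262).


Factor n: 262 = 2 × 131
φ(n) = n · ∏(1 - 1/p) over distinct primes p | n
φ(262) = 262 · (1 - 1/2) · (1 - 1/131) = 130

φ(262) = 130


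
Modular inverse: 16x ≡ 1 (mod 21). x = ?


Use the extended Euclidean algorithm to write 1 = 16·s + 21·t; then s mod 21 is the inverse.
Euclidean algorithm:
  16 = 0·21 + 16
  21 = 1·16 + 5
  16 = 3·5 + 1
  5 = 5·1 + 0
gcd(16,21) = 1
Back-substitution gives: 16·(4) + 21·(-3) = 1
So 16⁻¹ ≡ 4 ≡ 4 (mod 21)
Check: 16 × 4 = 64 ≡ 1 (mod 21) ✓

16⁻¹ ≡ 4 (mod 21)


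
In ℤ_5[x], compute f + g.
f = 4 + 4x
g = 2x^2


Add coefficients mod 5:
x^0: 4 + 0 = 4 (mod 5)
x^1: 4 + 0 = 4 (mod 5)
x^2: 0 + 2 = 2 (mod 5)
Result: 4 + 4x + 2x^2

f + g = 4 + 4x + 2x^2


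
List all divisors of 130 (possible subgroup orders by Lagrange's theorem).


Lagrange's theorem: |H| divides |G|
|G| = 130
Divisors of 130: 1, 2, 5, 10, 13, 26, 65, 130

Possible subgroup orders: {1, 2, 5, 10, 13, 26, 65, 130}


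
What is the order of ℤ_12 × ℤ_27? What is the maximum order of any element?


|ℤ_12 × ℤ_27| = 12 × 27 = 324
Max element order = lcm(12,27) = 108
Cyclic? No (gcd=3)

|ℤ_12×ℤ_27| = 324, max element order = 108


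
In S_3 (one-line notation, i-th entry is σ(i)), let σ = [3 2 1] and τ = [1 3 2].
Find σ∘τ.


σ∘τ: apply τ first, then σ
1 →τ 1 →σ 3
2 →τ 3 →σ 1
3 →τ 2 →σ 2

σ∘τ = [3 1 2]


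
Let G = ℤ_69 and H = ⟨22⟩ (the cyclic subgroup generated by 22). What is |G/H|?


|⟨22⟩| = n / gcd(22, 69) = 69 / 1 = 69
H is normal (ℤ_69 is abelian).
|G/H| = |G| / |H| = 69 / 69 = 1

|G/H| = 1


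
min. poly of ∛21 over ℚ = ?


∛21 satisfies x³ - 21 = 0, irreducible over ℚ (no rational root; 21 is not a perfect cube)

Minimal polynomial: x³ - 21


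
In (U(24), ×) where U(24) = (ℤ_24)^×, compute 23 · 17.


Operation: multiplication mod 24
23 · 17 = (a × b) mod 24 with a = 23, b = 17

23 · 17 = 7


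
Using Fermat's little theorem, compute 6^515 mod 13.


Fermat's little theorem: if p is prime and gcd(a,p)=1, then a^(p-1) ≡ 1 (mod p)
p = 13 is prime, gcd(6,13) = 1
Reduce exponent: 515 mod 12 = 11
So 6^515 ≡ 6^11 (mod 13)
6^11 mod 13 = 11

6^515 ≡ 11 (mod 13)


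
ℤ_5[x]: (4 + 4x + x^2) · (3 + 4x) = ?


Expand and collect like terms; reduce coefficients mod 5:
x^0: 4·3 = 12 ≡ 2 (mod 5)
x^1: 4·4 + 4·3 = 28 ≡ 3 (mod 5)
x^2: 4·4 + 1·3 = 19 ≡ 4 (mod 5)
x^3: 1·4 = 4 ≡ 4 (mod 5)
Result: 2 + 3x + 4x^2 + 4x^3

f · g = 2 + 3x + 4x^2 + 4x^3


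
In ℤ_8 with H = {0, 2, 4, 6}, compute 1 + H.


1 + H = {1 + h (mod 8) : h ∈ H}
1+0=1, 1+2=3, 1+4=5, 1+6=7

1 + H = {1, 3, 5, 7}


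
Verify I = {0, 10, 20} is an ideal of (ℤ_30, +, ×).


Check ideal conditions for I = {0, 10, 20} in ℤ_30:
(1) I is an additive subgroup? Yes
(2) For r ∈ ℤ_30 and a ∈ I: r·a ∈ I? Yes

Yes, I is an ideal of ℤ_30


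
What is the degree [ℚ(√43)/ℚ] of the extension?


√43 has minimal polynomial x² - 43 (irreducible over ℚ since 43 is squarefree)

[ℚ(√43)/ℚ] = 2


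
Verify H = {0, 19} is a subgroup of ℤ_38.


Subgroup test for H = {0, 19} in (ℤ_38, +):
(1) 0 ∈ H? Yes
(2) Closure: for all a,b ∈ H, (a+b) mod 38 ∈ H? Yes
(3) Inverses: for all a ∈ H, -a mod 38 ∈ H? Yes

Yes, H is a subgroup of ℤ_38


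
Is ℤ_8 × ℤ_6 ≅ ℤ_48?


Comparing ℤ_8 × ℤ_6 and ℤ_48:
gcd(8,6) = 2 ≠ 1. Max element order in ℤ_8×ℤ_6 is lcm(8,6) = 24 < 48, so it has no element of order 48

No, ℤ_8 × ℤ_6 ≇ ℤ_48


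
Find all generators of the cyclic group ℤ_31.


g generates ℤ_n iff gcd(g,n) = 1
Prime factors of 31: 31
Generators are g ∈ {1,...,30} not divisible by any of these primes.
Generators: {1, 2, 3, 4, 5, 6, 7, 8, 9, 10, 11, 12, 13, 14, 15, 16, 17, 18, 19, 20, 21, 22, 23, 24, 25, 26, 27, 28, 29, 30}
Number of generators = φ(31) = 30

Generators of ℤ_31 = {1, 2, 3, 4, 5, 6, 7, 8, 9, 10, 11, 12, 13, 14, 15, 16, 17, 18, 19, 20, 21, 22, 23, 24, 25, 26, 27, 28, 29, 30}


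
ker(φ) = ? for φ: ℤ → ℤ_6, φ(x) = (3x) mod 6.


Kernel = preimage of identity
ker(φ) = {x ∈ ℤ : 3x ≡ 0 (mod 6)}. gcd(3,6) = 3, so 3x ≡ 0 (mod 6) ⟺ x ≡ 0 (mod 6/3 = 2). Hence ker(φ) = 2ℤ

ker(φ) = 2ℤ


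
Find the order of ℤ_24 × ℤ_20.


|A × B| = |A| · |B|
|ℤ_24 × ℤ_20| = 24 × 20 = 480

|ℤ_24 × ℤ_20| = 480


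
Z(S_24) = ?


Z(G) = {g ∈ G | gx = xg for all x ∈ G}
S_n is non-abelian for n ≥ 3; Z(S_24) is trivial

Z(S_24) = {e}


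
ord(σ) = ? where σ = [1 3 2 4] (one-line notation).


Cycle decomposition: (2 3)
Cycle lengths: 2
Order = lcm(2) = 2

ord(σ) = 2


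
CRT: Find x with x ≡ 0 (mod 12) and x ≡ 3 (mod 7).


m₁ = 12, m₂ = 7, gcd = 1, so CRT applies. M = m₁·m₂ = 84
Let M₁ = M/m₁ = 7, M₂ = M/m₂ = 12
Find y₁ ≡ M₁⁻¹ (mod m₁): 7⁻¹ ≡ 7 (mod 12)
Find y₂ ≡ M₂⁻¹ (mod m₂): 12⁻¹ ≡ 3 (mod 7)
x = a₁·M₁·y₁ + a₂·M₂·y₂ = 0·7·7 + 3·12·3 = 108
Reduce mod 84: x ≡ 24
Check: 24 mod 12 = 0 ✓, 24 mod 7 = 3 ✓

x ≡ 24 (mod 84)


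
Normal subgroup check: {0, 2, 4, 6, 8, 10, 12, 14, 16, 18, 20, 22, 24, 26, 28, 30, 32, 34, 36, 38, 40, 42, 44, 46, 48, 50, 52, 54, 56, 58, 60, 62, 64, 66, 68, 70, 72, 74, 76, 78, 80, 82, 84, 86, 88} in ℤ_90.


H = {0, 2, 4, 6, 8, 10, 12, 14, 16, 18, 20, 22, 24, 26, 28, 30, 32, 34, 36, 38, 40, 42, 44, 46, 48, 50, 52, 54, 56, 58, 60, 62, 64, 66, 68, 70, 72, 74, 76, 78, 80, 82, 84, 86, 88} in ℤ_90
ℤ_90 is abelian; every subgroup of an abelian group is normal

Yes, normal subgroup


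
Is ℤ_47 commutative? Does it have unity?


ℤ_47 is a commutative ring with unity 1; 47 is prime, so ℤ_47 is a field (hence an integral domain)
Commutative: Yes
Integral domain: Yes
Has unity: Yes

ℤ_47: Commutative=Yes, Unity=Yes


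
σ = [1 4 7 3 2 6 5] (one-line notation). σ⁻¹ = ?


To find σ⁻¹, swap domain and range:
σ(1) = 1 → σ⁻¹(1) = 1
σ(2) = 4 → σ⁻¹(4) = 2
σ(3) = 7 → σ⁻¹(7) = 3
σ(4) = 3 → σ⁻¹(3) = 4
σ(5) = 2 → σ⁻¹(2) = 5
σ(6) = 6 → σ⁻¹(6) = 6
σ(7) = 5 → σ⁻¹(5) = 7

σ⁻¹ = [1 5 4 2 7 6 3]


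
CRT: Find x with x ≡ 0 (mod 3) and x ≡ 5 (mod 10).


m₁ = 3, m₂ = 10, gcd = 1, so CRT applies. M = m₁·m₂ = 30
Let M₁ = M/m₁ = 10, M₂ = M/m₂ = 3
Find y₁ ≡ M₁⁻¹ (mod m₁): 10⁻¹ ≡ 1 (mod 3)
Find y₂ ≡ M₂⁻¹ (mod m₂): 3⁻¹ ≡ 7 (mod 10)
x = a₁·M₁·y₁ + a₂·M₂·y₂ = 0·10·1 + 5·3·7 = 105
Reduce mod 30: x ≡ 15
Check: 15 mod 3 = 0 ✓, 15 mod 10 = 5 ✓

x ≡ 15 (mod 30)


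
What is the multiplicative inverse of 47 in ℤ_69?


Use the extended Euclidean algorithm to write 1 = 47·s + 69·t; then s mod 69 is the inverse.
Euclidean algorithm:
  47 = 0·69 + 47
  69 = 1·47 + 22
  47 = 2·22 + 3
  22 = 7·3 + 1
  3 = 3·1 + 0
gcd(47,69) = 1
Back-substitution gives: 47·(-22) + 69·(15) = 1
So 47⁻¹ ≡ -22 ≡ 47 (mod 69)
Check: 47 × 47 = 2209 ≡ 1 (mod 69) ✓

47⁻¹ ≡ 47 (mod 69)


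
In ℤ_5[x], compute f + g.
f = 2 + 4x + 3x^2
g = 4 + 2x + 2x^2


Add coefficients mod 5:
x^0: 2 + 4 = 1 (mod 5)
x^1: 4 + 2 = 1 (mod 5)
x^2: 3 + 2 = 0 (mod 5)
Result: 1 + x

f + g = 1 + x


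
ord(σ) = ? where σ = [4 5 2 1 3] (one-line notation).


Cycle decomposition: (1 4) (2 5 3)
Cycle lengths: 2, 3
Order = lcm(2, 3) = 6

ord(σ) = 6


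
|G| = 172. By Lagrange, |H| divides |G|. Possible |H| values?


Lagrange's theorem: |H| divides |G|
|G| = 172
Divisors of 172: 1, 2, 4, 43, 86, 172

Possible subgroup orders: {1, 2, 4, 43, 86, 172}


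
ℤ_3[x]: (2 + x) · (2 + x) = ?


Expand and collect like terms; reduce coefficients mod 3:
x^0: 2·2 = 4 ≡ 1 (mod 3)
x^1: 2·1 + 1·2 = 4 ≡ 1 (mod 3)
x^2: 1·1 = 1 ≡ 1 (mod 3)
Result: 1 + x + x^2

f · g = 1 + x + x^2


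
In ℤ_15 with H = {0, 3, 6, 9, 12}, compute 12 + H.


12 + H = {12 + h (mod 15) : h ∈ H}
12+0=12, 12+3=0, 12+6=3, 12+9=6, 12+12=9
12 + H = {0, 3, 6, 9, 12} = 0 + H

12 + H = {0, 3, 6, 9, 12}


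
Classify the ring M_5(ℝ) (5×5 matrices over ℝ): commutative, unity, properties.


Matrix multiplication is non-commutative for n ≥ 2; the identity matrix I is the unity; singular matrices give zero divisors, so not an integral domain
Commutative: No
Integral domain: No
Has unity: Yes

M_5(ℝ) (5×5 matrices over ℝ): Commutative=No, Unity=Yes


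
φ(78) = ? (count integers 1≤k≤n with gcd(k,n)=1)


Factor n: 78 = 2 × 3 × 13
φ(n) = n · ∏(1 - 1/p) over distinct primes p | n
φ(78) = 78 · (1 - 1/2) · (1 - 1/3) · (1 - 1/13) = 24

φ(78) = 24


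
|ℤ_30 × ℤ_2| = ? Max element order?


|ℤ_30 × ℤ_2| = 30 × 2 = 60
Max element order = lcm(30,2) = 30
Cyclic? No (gcd=2)

|ℤ_30×ℤ_2| = 60, max element order = 30


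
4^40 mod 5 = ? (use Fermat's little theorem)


Fermat's little theorem: if p is prime and gcd(a,p)=1, then a^(p-1) ≡ 1 (mod p)
p = 5 is prime, gcd(4,5) = 1
Reduce exponent: 40 mod 4 = 0
So 4^40 ≡ 4^0 (mod 5)
4^0 = 1

4^40 ≡ 1 (mod 5)


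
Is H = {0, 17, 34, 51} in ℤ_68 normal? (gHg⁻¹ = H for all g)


H = {0, 17, 34, 51} in ℤ_68
ℤ_68 is abelian; every subgroup of an abelian group is normal

Yes, normal subgroup


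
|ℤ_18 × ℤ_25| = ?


|A × B| = |A| · |B|
|ℤ_18 × ℤ_25| = 18 × 25 = 450

|ℤ_18 × ℤ_25| = 450


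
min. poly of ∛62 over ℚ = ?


∛62 satisfies x³ - 62 = 0, irreducible over ℚ (no rational root; 62 is not a perfect cube)

Minimal polynomial: x³ - 62


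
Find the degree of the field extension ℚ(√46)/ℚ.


√46 has minimal polynomial x² - 46 (irreducible over ℚ since 46 is squarefree)

[ℚ(√46)/ℚ] = 2


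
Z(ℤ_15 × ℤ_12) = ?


Z(G) = {g ∈ G | gx = xg for all x ∈ G}
Direct product of abelian groups is abelian, so Z(G) = G

Z(ℤ_15 × ℤ_12) = ℤ_15 × ℤ_12


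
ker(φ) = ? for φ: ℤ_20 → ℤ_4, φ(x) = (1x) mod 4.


Kernel = preimage of identity
ker(φ) = {x ∈ ℤ_20 : 1x ≡ 0 (mod 4)}. Since 4 | 20, φ is well-defined. The kernel is the cyclic subgroup ⟨4⟩ of ℤ_20 (order 5), i.e. {0, 4, 8, 12, 16}

ker(φ) = {0, 4, 8, 12, 16}


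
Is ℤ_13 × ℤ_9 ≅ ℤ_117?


Comparing ℤ_13 × ℤ_9 and ℤ_117:
gcd(13,9) = 1, so ℤ_13 × ℤ_9 ≅ ℤ_117 (CRT)

Yes, ℤ_13 × ℤ_9 ≅ ℤ_117


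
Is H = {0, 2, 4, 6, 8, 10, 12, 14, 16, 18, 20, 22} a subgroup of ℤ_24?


Subgroup test for H = {0, 2, 4, 6, 8, 10, 12, 14, 16, 18, 20, 22} in (ℤ_24, +):
(1) 0 ∈ H? Yes
(2) Closure: for all a,b ∈ H, (a+b) mod 24 ∈ H? Yes
(3) Inverses: for all a ∈ H, -a mod 24 ∈ H? Yes

Yes, H is a subgroup of ℤ_24


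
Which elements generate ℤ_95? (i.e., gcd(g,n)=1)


g generates ℤ_n iff gcd(g,n) = 1
Prime factors of 95: 5, 19
Generators are g ∈ {1,...,94} not divisible by any of these primes.
Generators: {1, 2, 3, 4, 6, 7, 8, 9, 11, 12, 13, 14, 16, 17, 18, 21, 22, 23, 24, 26, 27, 28, 29, 31, 32, 33, 34, 36, 37, 39, 41, 42, 43, 44, 46, 47, 48, 49, 51, 52, 53, 54, 56, 58, 59, 61, 62, 63, 64, 66, 67, 68, 69, 71, 72, 73, 74, 77, 78, 79, 81, 82, 83, 84, 86, 87, 88, 89, 91, 92, 93, 94}
Number of generators = φ(95) = 72

Generators of ℤ_95 = {1, 2, 3, 4, 6, 7, 8, 9, 11, 12, 13, 14, 16, 17, 18, 21, 22, 23, 24, 26, 27, 28, 29, 31, 32, 33, 34, 36, 37, 39, 41, 42, 43, 44, 46, 47, 48, 49, 51, 52, 53, 54, 56, 58, 59, 61, 62, 63, 64, 66, 67, 68, 69, 71, 72, 73, 74, 77, 78, 79, 81, 82, 83, 84, 86, 87, 88, 89, 91, 92, 93, 94}


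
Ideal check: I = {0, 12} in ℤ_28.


Check ideal conditions for I = {0, 12} in ℤ_28:
(1) I is an additive subgroup? No
(2) For r ∈ ℤ_28 and a ∈ I: r·a ∈ I? No  [counterexample: r=2, a=12, r·a mod 28 = 24 ∉ I]

No, I is not an ideal of ℤ_28


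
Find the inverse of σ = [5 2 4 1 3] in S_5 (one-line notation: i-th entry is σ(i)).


To find σ⁻¹, swap domain and range:
σ(1) = 5 → σ⁻¹(5) = 1
σ(2) = 2 → σ⁻¹(2) = 2
σ(3) = 4 → σ⁻¹(4) = 3
σ(4) = 1 → σ⁻¹(1) = 4
σ(5) = 3 → σ⁻¹(3) = 5

σ⁻¹ = [4 2 5 3 1]


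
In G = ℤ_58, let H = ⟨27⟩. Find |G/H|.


|⟨27⟩| = n / gcd(27, 58) = 58 / 1 = 58
H is normal (ℤ_58 is abelian).
|G/H| = |G| / |H| = 58 / 58 = 1

|G/H| = 1


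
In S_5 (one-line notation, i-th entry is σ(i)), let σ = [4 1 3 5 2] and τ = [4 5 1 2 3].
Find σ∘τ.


σ∘τ: apply τ first, then σ
1 →τ 4 →σ 5
2 →τ 5 →σ 2
3 →τ 1 →σ 4
4 →τ 2 →σ 1
5 →τ 3 →σ 3

σ∘τ = [5 2 4 1 3]


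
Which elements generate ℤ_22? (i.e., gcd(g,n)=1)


g generates ℤ_n iff gcd(g,n) = 1
Prime factors of 22: 2, 11
Generators are g ∈ {1,...,21} not divisible by any of these primes.
Generators: {1, 3, 5, 7, 9, 13, 15, 17, 19, 21}
Number of generators = φ(22) = 10

Generators of ℤ_22 = {1, 3, 5, 7, 9, 13, 15, 17, 19, 21}


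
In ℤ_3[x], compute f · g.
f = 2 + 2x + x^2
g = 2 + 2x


Expand and collect like terms; reduce coefficients mod 3:
x^0: 2·2 = 4 ≡ 1 (mod 3)
x^1: 2·2 + 2·2 = 8 ≡ 2 (mod 3)
x^2: 2·2 + 1·2 = 6 ≡ 0 (mod 3)
x^3: 1·2 = 2 ≡ 2 (mod 3)
Result: 1 + 2x + 2x^3

f · g = 1 + 2x + 2x^3


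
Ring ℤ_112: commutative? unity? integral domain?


ℤ_112 is a commutative ring with unity 1; 112 = 2×56 is composite, so 2·56 ≡ 0 gives zero divisors (not an integral domain)
Commutative: Yes
Integral domain: No
Has unity: Yes

ℤ_112: Commutative=Yes, Unity=Yes


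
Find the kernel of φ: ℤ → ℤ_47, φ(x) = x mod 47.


Kernel = preimage of identity
ker(φ) = {x ∈ ℤ : x ≡ 0 (mod 47)} = 47ℤ = {0, ±47, ±94, ...}

ker(φ) = 47ℤ


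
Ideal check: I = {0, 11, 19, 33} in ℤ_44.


Check ideal conditions for I = {0, 11, 19, 33} in ℤ_44:
(1) I is an additive subgroup? No
(2) For r ∈ ℤ_44 and a ∈ I: r·a ∈ I? No  [counterexample: r=2, a=11, r·a mod 44 = 22 ∉ I]

No, I is not an ideal of ℤ_44


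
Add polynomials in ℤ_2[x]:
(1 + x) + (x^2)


Add coefficients mod 2:
x^0: 1 + 0 = 1 (mod 2)
x^1: 1 + 0 = 1 (mod 2)
x^2: 0 + 1 = 1 (mod 2)
Result: 1 + x + x^2

f + g = 1 + x + x^2


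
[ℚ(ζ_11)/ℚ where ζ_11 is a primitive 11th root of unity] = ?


[ℚ(ζ_n):ℚ] = deg Φ_n(x) = φ(n). Here φ(11) = 10

[ℚ(ζ_11)/ℚ where ζ_11 is a primitive 11th root of unity] = 10


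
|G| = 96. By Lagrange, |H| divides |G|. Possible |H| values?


Lagrange's theorem: |H| divides |G|
|G| = 96
Divisors of 96: 1, 2, 3, 4, 6, 8, 12, 16, 24, 32, 48, 96

Possible subgroup orders: {1, 2, 3, 4, 6, 8, 12, 16, 24, 32, 48, 96}


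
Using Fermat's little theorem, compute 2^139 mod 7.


Fermat's little theorem: if p is prime and gcd(a,p)=1, then a^(p-1) ≡ 1 (mod p)
p = 7 is prime, gcd(2,7) = 1
Reduce exponent: 139 mod 6 = 1
So 2^139 ≡ 2^1 (mod 7)
2^1 mod 7 = 2

2^139 ≡ 2 (mod 7)


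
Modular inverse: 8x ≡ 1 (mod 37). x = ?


Use the extended Euclidean algorithm to write 1 = 8·s + 37·t; then s mod 37 is the inverse.
Euclidean algorithm:
  8 = 0·37 + 8
  37 = 4·8 + 5
  8 = 1·5 + 3
  5 = 1·3 + 2
  3 = 1·2 + 1
  2 = 2·1 + 0
gcd(8,37) = 1
Back-substitution gives: 8·(14) + 37·(-3) = 1
So 8⁻¹ ≡ 14 ≡ 14 (mod 37)
Check: 8 × 14 = 112 ≡ 1 (mod 37) ✓

8⁻¹ ≡ 14 (mod 37)


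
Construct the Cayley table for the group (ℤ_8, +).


Elements: {0, 1, 2, 3, 4, 5, 6, 7}
Operation: addition mod 8
Entry (a, b) = (a + b) mod 8

Cayley table:
  | 0 | 1 | 2 | 3 | 4 | 5 | 6 | 7
0 | 0 | 1 | 2 | 3 | 4 | 5 | 6 | 7
1 | 1 | 2 | 3 | 4 | 5 | 6 | 7 | 0
2 | 2 | 3 | 4 | 5 | 6 | 7 | 0 | 1
3 | 3 | 4 | 5 | 6 | 7 | 0 | 1 | 2
4 | 4 | 5 | 6 | 7 | 0 | 1 | 2 | 3
5 | 5 | 6 | 7 | 0 | 1 | 2 | 3 | 4
6 | 6 | 7 | 0 | 1 | 2 | 3 | 4 | 5
7 | 7 | 0 | 1 | 2 | 3 | 4 | 5 | 6


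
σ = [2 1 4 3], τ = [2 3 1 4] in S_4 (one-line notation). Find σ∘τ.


σ∘τ: apply τ first, then σ
1 →τ 2 →σ 1
2 →τ 3 →σ 4
3 →τ 1 →σ 2
4 →τ 4 →σ 3

σ∘τ = [1 4 2 3]


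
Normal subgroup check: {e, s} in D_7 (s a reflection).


H = {e, s} in D_7 (s a reflection)
r·s·r⁻¹ = sr⁻² ≠ s for n ≥ 3, so {e, s} is not closed under conjugation

No, not a normal subgroup


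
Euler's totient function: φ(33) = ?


Factor n: 33 = 3 × 11
φ(n) = n · ∏(1 - 1/p) over distinct primes p | n
φ(33) = 33 · (1 - 1/3) · (1 - 1/11) = 20

φ(33) = 20


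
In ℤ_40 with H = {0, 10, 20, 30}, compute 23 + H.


23 + H = {23 + h (mod 40) : h ∈ H}
23+0=23, 23+10=33, 23+20=3, 23+30=13
23 + H = {3, 13, 23, 33} = 3 + H

23 + H = {3, 13, 23, 33}


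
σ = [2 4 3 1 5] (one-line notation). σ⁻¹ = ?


To find σ⁻¹, swap domain and range:
σ(1) = 2 → σ⁻¹(2) = 1
σ(2) = 4 → σ⁻¹(4) = 2
σ(3) = 3 → σ⁻¹(3) = 3
σ(4) = 1 → σ⁻¹(1) = 4
σ(5) = 5 → σ⁻¹(5) = 5

σ⁻¹ = [4 1 3 2 5]


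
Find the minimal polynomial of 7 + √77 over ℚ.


Let α = 7 + √77. Then α - 7 = √77, so (α - 7)² = 77, giving α² - 14α - 28 = 0. Degree 2 and α ∉ ℚ, so this is the minimal polynomial.

Minimal polynomial: x² - 14x - 28


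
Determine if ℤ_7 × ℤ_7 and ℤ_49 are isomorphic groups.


Comparing ℤ_7 × ℤ_7 and ℤ_49:
gcd(7,7) = 7 ≠ 1. Max element order in ℤ_7×ℤ_7 is lcm(7,7) = 7 < 49, so it has no element of order 49

No, ℤ_7 × ℤ_7 ≇ ℤ_49
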